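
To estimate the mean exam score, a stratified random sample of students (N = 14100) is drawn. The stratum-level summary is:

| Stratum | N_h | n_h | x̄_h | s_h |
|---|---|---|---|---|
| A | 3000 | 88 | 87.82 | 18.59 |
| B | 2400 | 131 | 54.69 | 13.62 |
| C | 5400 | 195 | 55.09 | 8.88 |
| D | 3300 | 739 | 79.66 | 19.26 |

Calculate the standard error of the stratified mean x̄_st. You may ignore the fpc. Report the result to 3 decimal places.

SE(x̄_st) ≈ 0.553

V̂(x̄_st) = Σ W_h² s_h²/n_h, with W_h = N_h/N and N = 14100:
  stratum A: (3000/14100)²·18.59²/88 = 0.177779
  stratum B: (2400/14100)²·13.62²/131 = 0.0410268
  stratum C: (5400/14100)²·8.88²/195 = 0.0593117
  stratum D: (3300/14100)²·19.26²/739 = 0.0274953
V̂(x̄_st) = 0.305613
SE(x̄_st) = √0.305613 = 0.552823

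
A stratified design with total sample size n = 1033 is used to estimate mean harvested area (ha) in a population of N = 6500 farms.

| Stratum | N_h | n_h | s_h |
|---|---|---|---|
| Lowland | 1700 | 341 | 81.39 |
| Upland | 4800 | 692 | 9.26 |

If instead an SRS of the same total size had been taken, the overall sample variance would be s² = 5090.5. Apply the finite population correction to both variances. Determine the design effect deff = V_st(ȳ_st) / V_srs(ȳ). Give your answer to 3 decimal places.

deff ≈ 0.270

V̂(ȳ_st) = Σ W_h² (1 − n_h/N_h) s_h²/n_h, with W_h = N_h/N and N = 6500:
  stratum Lowland: (1700/6500)²·(1 − 341/1700)·81.39²/341 = 1.06226
  stratum Upland: (4800/6500)²·(1 − 692/4800)·9.26²/692 = 0.057831
V_st = 1.12009
V_srs = (1 − 1033/6500)·5090.5/1033 = 4.14473
deff = V_st / V_srs = 1.12009/4.14473 = 0.2702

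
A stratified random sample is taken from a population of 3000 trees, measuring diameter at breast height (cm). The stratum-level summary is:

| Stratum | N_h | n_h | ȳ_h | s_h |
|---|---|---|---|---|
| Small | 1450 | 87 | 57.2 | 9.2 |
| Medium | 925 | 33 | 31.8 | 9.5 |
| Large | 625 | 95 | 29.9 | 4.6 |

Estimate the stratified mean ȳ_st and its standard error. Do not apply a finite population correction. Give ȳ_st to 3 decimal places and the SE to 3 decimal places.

ȳ_st = Σ W_h ȳ_h = (1450·57.2 + 925·31.8 + 625·29.9)/3000 = 43.68083
V̂(ȳ_st) = Σ W_h² s_h²/n_h, with W_h = N_h/N and N = 3000:
  stratum Small: (1450/3000)²·9.2²/87 = 0.227274
  stratum Medium: (925/3000)²·9.5²/33 = 0.260001
  stratum Large: (625/3000)²·4.6²/95 = 0.0096674
V̂(ȳ_st) = 0.496942
SE(ȳ_st) = √0.496942 = 0.704941

ȳ_st ≈ 43.681, SE ≈ 0.705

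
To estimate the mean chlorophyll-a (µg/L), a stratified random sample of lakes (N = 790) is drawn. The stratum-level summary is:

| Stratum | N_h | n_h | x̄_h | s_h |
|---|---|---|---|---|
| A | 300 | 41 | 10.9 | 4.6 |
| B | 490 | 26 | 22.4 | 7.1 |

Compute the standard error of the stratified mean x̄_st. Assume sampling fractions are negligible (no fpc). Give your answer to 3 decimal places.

SE(x̄_st) ≈ 0.906

V̂(x̄_st) = Σ W_h² s_h²/n_h, with W_h = N_h/N and N = 790:
  stratum A: (300/790)²·4.6²/41 = 0.0744252
  stratum B: (490/790)²·7.1²/26 = 0.745901
V̂(x̄_st) = 0.820326
SE(x̄_st) = √0.820326 = 0.905719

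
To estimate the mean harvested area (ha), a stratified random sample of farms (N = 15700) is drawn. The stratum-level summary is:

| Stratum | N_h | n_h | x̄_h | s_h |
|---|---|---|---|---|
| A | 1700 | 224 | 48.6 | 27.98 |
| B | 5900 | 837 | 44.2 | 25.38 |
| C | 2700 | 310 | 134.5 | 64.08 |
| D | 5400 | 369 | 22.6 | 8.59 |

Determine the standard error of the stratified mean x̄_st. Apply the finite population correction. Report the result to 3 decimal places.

V̂(x̄_st) = Σ W_h² (1 − n_h/N_h) s_h²/n_h, with W_h = N_h/N and N = 15700:
  stratum A: (1700/15700)²·(1 − 224/1700)·27.98²/224 = 0.0355782
  stratum B: (5900/15700)²·(1 − 837/5900)·25.38²/837 = 0.0932649
  stratum C: (2700/15700)²·(1 − 310/2700)·64.08²/310 = 0.346773
  stratum D: (5400/15700)²·(1 − 369/5400)·8.59²/369 = 0.0220399
V̂(x̄_st) = 0.497656
SE(x̄_st) = √0.497656 = 0.705448

SE(x̄_st) ≈ 0.705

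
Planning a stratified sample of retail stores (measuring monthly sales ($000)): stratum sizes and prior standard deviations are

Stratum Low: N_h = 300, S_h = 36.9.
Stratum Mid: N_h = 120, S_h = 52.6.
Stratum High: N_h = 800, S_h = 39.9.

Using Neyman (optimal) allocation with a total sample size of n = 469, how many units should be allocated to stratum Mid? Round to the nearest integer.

60

Neyman allocation: n_h = n · N_h S_h / Σ N_i S_i, with n = 469.
  stratum Low: N_h·S_h = 300·36.9 = 11070.00
  stratum Mid: N_h·S_h = 120·52.6 = 6312.00
  stratum High: N_h·S_h = 800·39.9 = 31920.00
Σ N_h S_h = 49302.00
n for stratum Mid = 469·6312.00/49302.00 = 60.045 → 60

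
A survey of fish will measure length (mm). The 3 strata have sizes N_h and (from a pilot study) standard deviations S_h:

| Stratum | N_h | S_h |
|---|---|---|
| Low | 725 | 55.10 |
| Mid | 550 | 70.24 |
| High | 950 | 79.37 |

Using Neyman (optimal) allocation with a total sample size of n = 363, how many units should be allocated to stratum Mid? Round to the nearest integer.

91

Neyman allocation: n_h = n · N_h S_h / Σ N_i S_i, with n = 363.
  stratum Low: N_h·S_h = 725·55.10 = 39947.50
  stratum Mid: N_h·S_h = 550·70.24 = 38632.00
  stratum High: N_h·S_h = 950·79.37 = 75401.50
Σ N_h S_h = 153981.00
n for stratum Mid = 363·38632.00/153981.00 = 91.072 → 91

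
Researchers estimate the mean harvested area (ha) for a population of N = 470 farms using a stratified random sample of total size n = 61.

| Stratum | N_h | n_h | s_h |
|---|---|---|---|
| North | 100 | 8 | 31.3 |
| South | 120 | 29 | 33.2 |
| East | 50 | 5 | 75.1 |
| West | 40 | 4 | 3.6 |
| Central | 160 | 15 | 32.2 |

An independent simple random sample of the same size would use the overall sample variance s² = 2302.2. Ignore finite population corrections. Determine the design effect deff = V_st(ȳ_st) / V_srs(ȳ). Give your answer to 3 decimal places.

V̂(ȳ_st) = Σ W_h² s_h²/n_h, with W_h = N_h/N and N = 470:
  stratum North: (100/470)²·31.3²/8 = 5.54374
  stratum South: (120/470)²·33.2²/29 = 2.47768
  stratum East: (50/470)²·75.1²/5 = 12.766
  stratum West: (40/470)²·3.6²/4 = 0.0234676
  stratum Central: (160/470)²·32.2²/15 = 8.01059
V_st = 28.8215
V_srs = s²/n = 2302.2/61 = 37.741
deff = V_st / V_srs = 28.8215/37.741 = 0.7637

deff ≈ 0.764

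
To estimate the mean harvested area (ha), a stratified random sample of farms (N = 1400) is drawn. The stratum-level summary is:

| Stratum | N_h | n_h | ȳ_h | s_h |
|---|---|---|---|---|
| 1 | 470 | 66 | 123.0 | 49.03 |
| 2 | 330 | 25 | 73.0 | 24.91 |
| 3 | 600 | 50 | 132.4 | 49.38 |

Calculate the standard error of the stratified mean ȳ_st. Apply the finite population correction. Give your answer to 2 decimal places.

V̂(ȳ_st) = Σ W_h² (1 − n_h/N_h) s_h²/n_h, with W_h = N_h/N and N = 1400:
  stratum 1: (470/1400)²·(1 − 66/470)·49.03²/66 = 3.5286
  stratum 2: (330/1400)²·(1 − 25/330)·24.91²/25 = 1.27457
  stratum 3: (600/1400)²·(1 − 50/600)·49.38²/50 = 8.21089
V̂(ȳ_st) = 13.0141
SE(ȳ_st) = √13.0141 = 3.6075

SE(ȳ_st) ≈ 3.61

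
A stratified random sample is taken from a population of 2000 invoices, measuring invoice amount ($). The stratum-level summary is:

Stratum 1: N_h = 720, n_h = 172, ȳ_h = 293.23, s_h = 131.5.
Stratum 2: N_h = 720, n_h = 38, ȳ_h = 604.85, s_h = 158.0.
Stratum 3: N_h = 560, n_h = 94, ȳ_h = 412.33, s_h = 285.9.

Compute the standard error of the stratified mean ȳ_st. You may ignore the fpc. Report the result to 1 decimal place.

SE(ȳ_st) ≈ 12.9

V̂(ȳ_st) = Σ W_h² s_h²/n_h, with W_h = N_h/N and N = 2000:
  stratum 1: (720/2000)²·131.5²/172 = 13.0295
  stratum 2: (720/2000)²·158.0²/38 = 85.1404
  stratum 3: (560/2000)²·285.9²/94 = 68.1736
V̂(ȳ_st) = 166.344
SE(ȳ_st) = √166.344 = 12.8974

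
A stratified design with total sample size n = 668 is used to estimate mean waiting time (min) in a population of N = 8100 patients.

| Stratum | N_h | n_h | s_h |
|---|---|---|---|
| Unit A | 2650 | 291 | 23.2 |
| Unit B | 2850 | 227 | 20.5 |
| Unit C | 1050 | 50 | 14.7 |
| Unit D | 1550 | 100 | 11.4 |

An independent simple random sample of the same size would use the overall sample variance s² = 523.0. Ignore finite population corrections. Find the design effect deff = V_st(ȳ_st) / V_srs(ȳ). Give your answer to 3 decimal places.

deff ≈ 0.699

V̂(ȳ_st) = Σ W_h² s_h²/n_h, with W_h = N_h/N and N = 8100:
  stratum Unit A: (2650/8100)²·23.2²/291 = 0.197972
  stratum Unit B: (2850/8100)²·20.5²/227 = 0.229193
  stratum Unit C: (1050/8100)²·14.7²/50 = 0.0726228
  stratum Unit D: (1550/8100)²·11.4²/100 = 0.0475886
V_st = 0.547377
V_srs = s²/n = 523.0/668 = 0.782934
deff = V_st / V_srs = 0.547377/0.782934 = 0.6991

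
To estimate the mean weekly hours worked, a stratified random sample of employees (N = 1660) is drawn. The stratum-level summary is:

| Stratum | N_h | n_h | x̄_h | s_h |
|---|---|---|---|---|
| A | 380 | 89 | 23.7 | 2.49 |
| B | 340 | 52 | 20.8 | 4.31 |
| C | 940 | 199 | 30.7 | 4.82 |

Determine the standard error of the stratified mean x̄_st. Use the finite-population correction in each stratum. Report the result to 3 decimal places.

SE(x̄_st) ≈ 0.212

V̂(x̄_st) = Σ W_h² (1 − n_h/N_h) s_h²/n_h, with W_h = N_h/N and N = 1660:
  stratum A: (380/1660)²·(1 − 89/380)·2.49²/89 = 0.00279556
  stratum B: (340/1660)²·(1 − 52/340)·4.31²/52 = 0.0126942
  stratum C: (940/1660)²·(1 − 199/940)·4.82²/199 = 0.0295101
V̂(x̄_st) = 0.0449999
SE(x̄_st) = √0.0449999 = 0.212132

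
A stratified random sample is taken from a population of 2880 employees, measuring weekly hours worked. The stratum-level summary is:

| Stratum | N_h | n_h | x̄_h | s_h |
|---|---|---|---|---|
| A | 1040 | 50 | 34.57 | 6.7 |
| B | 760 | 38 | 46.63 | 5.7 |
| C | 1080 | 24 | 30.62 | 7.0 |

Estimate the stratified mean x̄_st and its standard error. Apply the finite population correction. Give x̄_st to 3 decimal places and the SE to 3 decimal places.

x̄_st = Σ W_h x̄_h = (1040·34.57 + 760·46.63 + 1080·30.62)/2880 = 36.27125
V̂(x̄_st) = Σ W_h² (1 − n_h/N_h) s_h²/n_h, with W_h = N_h/N and N = 2880:
  stratum A: (1040/2880)²·(1 − 50/1040)·6.7²/50 = 0.111446
  stratum B: (760/2880)²·(1 − 38/760)·5.7²/38 = 0.0565629
  stratum C: (1080/2880)²·(1 − 24/1080)·7.0²/24 = 0.280729
V̂(x̄_st) = 0.448738
SE(x̄_st) = √0.448738 = 0.669879

x̄_st ≈ 36.271, SE ≈ 0.670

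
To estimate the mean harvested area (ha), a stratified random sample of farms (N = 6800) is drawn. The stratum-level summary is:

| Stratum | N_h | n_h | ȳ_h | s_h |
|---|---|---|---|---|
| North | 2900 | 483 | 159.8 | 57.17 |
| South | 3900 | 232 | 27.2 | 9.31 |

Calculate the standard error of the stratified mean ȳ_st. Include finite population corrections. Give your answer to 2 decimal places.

V̂(ȳ_st) = Σ W_h² (1 − n_h/N_h) s_h²/n_h, with W_h = N_h/N and N = 6800:
  stratum North: (2900/6800)²·(1 − 483/2900)·57.17²/483 = 1.02576
  stratum South: (3900/6800)²·(1 − 232/3900)·9.31²/232 = 0.115581
V̂(ȳ_st) = 1.14134
SE(ȳ_st) = √1.14134 = 1.06834

SE(ȳ_st) ≈ 1.07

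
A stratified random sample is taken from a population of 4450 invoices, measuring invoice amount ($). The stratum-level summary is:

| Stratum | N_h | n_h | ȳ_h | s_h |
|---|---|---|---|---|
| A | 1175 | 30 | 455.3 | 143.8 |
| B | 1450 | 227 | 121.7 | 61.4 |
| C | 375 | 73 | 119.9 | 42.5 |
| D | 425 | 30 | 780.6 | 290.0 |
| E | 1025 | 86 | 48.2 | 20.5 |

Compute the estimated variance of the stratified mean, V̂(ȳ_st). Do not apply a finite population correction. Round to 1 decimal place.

V̂(ȳ_st) ≈ 75.8

V̂(ȳ_st) = Σ W_h² s_h²/n_h, with W_h = N_h/N and N = 4450:
  stratum A: (1175/4450)²·143.8²/30 = 48.0565
  stratum B: (1450/4450)²·61.4²/227 = 1.7633
  stratum C: (375/4450)²·42.5²/73 = 0.17571
  stratum D: (425/4450)²·290.0²/30 = 25.5701
  stratum E: (1025/4450)²·20.5²/86 = 0.259261
V̂(ȳ_st) = 75.8249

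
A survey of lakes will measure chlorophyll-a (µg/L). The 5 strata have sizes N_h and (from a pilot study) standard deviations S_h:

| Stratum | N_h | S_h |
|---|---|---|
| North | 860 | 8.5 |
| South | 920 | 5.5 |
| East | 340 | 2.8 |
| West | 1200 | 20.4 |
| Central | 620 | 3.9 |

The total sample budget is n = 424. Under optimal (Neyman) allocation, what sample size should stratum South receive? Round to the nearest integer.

Neyman allocation: n_h = n · N_h S_h / Σ N_i S_i, with n = 424.
  stratum North: N_h·S_h = 860·8.5 = 7310.00
  stratum South: N_h·S_h = 920·5.5 = 5060.00
  stratum East: N_h·S_h = 340·2.8 = 952.00
  stratum West: N_h·S_h = 1200·20.4 = 24480.00
  stratum Central: N_h·S_h = 620·3.9 = 2418.00
Σ N_h S_h = 40220.00
n for stratum South = 424·5060.00/40220.00 = 53.343 → 53

53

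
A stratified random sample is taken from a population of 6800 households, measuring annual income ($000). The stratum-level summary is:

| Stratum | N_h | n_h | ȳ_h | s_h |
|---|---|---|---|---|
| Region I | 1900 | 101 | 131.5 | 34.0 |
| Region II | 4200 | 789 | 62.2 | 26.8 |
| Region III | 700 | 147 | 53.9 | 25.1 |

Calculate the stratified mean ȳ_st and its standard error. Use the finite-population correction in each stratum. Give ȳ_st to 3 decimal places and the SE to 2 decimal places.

ȳ_st = Σ W_h ȳ_h = (1900·131.5 + 4200·62.2 + 700·53.9)/6800 = 80.70882
V̂(ȳ_st) = Σ W_h² (1 − n_h/N_h) s_h²/n_h, with W_h = N_h/N and N = 6800:
  stratum Region I: (1900/6800)²·(1 − 101/1900)·34.0²/101 = 0.846064
  stratum Region II: (4200/6800)²·(1 − 789/4200)·26.8²/789 = 0.282037
  stratum Region III: (700/6800)²·(1 − 147/700)·25.1²/147 = 0.0358786
V̂(ȳ_st) = 1.16398
SE(ȳ_st) = √1.16398 = 1.07888

ȳ_st ≈ 80.709, SE ≈ 1.08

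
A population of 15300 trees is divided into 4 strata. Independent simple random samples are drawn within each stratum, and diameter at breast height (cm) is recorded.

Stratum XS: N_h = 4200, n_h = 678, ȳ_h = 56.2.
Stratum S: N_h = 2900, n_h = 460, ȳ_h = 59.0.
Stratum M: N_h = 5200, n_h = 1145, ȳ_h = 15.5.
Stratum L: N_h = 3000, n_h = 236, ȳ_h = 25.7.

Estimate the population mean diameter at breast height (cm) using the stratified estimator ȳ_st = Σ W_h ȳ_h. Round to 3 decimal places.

ȳ_st ≈ 36.918

N = Σ N_h = 15300. Stratum weights W_h = N_h/N.
ȳ_st = (4200·56.2 + 2900·59.0 + 5200·15.5 + 3000·25.7) / 15300 = 36.91765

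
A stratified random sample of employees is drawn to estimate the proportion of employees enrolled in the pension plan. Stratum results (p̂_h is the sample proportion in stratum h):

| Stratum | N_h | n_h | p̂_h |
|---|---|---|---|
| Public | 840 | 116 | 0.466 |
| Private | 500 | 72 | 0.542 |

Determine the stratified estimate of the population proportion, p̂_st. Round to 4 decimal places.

N = 1340; stratum weights W_h = N_h/N.
p̂_st = Σ W_h p̂_h = (840·0.466 + 500·0.542)/1340 = 0.49436

p̂_st ≈ 0.4944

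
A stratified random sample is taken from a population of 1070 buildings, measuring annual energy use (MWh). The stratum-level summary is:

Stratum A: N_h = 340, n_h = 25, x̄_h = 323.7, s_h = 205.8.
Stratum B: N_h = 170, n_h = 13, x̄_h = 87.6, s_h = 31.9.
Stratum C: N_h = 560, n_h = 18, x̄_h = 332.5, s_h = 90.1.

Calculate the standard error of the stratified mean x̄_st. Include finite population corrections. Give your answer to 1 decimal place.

V̂(x̄_st) = Σ W_h² (1 − n_h/N_h) s_h²/n_h, with W_h = N_h/N and N = 1070:
  stratum A: (340/1070)²·(1 − 25/340)·205.8²/25 = 158.479
  stratum B: (170/1070)²·(1 − 13/170)·31.9²/13 = 1.82482
  stratum C: (560/1070)²·(1 − 18/560)·90.1²/18 = 119.563
V̂(x̄_st) = 279.867
SE(x̄_st) = √279.867 = 16.7292

SE(x̄_st) ≈ 16.7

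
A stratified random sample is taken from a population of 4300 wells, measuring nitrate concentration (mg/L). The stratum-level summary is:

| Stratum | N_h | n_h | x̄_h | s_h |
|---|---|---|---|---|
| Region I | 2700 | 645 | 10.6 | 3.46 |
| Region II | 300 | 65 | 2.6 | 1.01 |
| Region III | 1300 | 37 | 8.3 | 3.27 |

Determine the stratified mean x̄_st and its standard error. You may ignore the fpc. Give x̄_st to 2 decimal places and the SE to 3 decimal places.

x̄_st ≈ 9.35, SE ≈ 0.184

x̄_st = Σ W_h x̄_h = (2700·10.6 + 300·2.6 + 1300·8.3)/4300 = 9.34651
V̂(x̄_st) = Σ W_h² s_h²/n_h, with W_h = N_h/N and N = 4300:
  stratum Region I: (2700/4300)²·3.46²/645 = 0.00731784
  stratum Region II: (300/4300)²·1.01²/65 = 7.63897e-05
  stratum Region III: (1300/4300)²·3.27²/37 = 0.0264146
V̂(x̄_st) = 0.0338088
SE(x̄_st) = √0.0338088 = 0.183872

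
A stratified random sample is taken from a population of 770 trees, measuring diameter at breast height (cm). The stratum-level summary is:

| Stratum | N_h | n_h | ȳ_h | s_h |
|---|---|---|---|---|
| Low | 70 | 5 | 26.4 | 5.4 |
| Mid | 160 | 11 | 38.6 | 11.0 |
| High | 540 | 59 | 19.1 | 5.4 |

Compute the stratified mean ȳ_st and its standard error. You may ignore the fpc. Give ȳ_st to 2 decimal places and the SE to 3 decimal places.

ȳ_st ≈ 23.82, SE ≈ 0.875

ȳ_st = Σ W_h ȳ_h = (70·26.4 + 160·38.6 + 540·19.1)/770 = 23.81558
V̂(ȳ_st) = Σ W_h² s_h²/n_h, with W_h = N_h/N and N = 770:
  stratum Low: (70/770)²·5.4²/5 = 0.0481983
  stratum Mid: (160/770)²·11.0²/11 = 0.474954
  stratum High: (540/770)²·5.4²/59 = 0.243076
V̂(ȳ_st) = 0.766228
SE(ȳ_st) = √0.766228 = 0.875344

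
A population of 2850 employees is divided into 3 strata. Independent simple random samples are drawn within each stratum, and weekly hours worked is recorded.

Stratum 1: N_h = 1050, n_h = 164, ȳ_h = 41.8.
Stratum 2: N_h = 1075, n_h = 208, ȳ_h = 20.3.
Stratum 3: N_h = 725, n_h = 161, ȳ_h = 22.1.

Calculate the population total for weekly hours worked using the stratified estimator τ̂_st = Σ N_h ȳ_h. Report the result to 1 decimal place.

τ̂_st = Σ N_h ȳ_h = 1050·41.8 + 1075·20.3 + 725·22.1 = 81735.0

τ̂_st ≈ 81735.0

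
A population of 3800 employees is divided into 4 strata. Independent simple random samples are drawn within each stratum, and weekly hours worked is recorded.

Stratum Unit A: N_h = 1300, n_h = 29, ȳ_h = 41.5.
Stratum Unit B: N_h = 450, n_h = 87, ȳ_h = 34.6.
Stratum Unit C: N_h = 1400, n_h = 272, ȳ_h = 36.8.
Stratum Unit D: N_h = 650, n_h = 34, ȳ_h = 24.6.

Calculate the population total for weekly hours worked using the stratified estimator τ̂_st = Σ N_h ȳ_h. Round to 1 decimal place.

τ̂_st = Σ N_h ȳ_h = 1300·41.5 + 450·34.6 + 1400·36.8 + 650·24.6 = 137030.0

τ̂_st ≈ 137030.0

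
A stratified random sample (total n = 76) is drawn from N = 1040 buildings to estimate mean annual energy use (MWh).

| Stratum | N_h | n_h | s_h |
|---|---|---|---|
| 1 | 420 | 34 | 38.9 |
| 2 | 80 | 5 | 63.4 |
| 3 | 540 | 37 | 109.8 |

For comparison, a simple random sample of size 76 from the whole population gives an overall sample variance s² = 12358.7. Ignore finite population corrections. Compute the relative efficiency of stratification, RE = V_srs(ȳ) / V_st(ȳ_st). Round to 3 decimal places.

RE ≈ 1.628

V̂(ȳ_st) = Σ W_h² s_h²/n_h, with W_h = N_h/N and N = 1040:
  stratum 1: (420/1040)²·38.9²/34 = 7.25859
  stratum 2: (80/1040)²·63.4²/5 = 4.75688
  stratum 3: (540/1040)²·109.8²/37 = 87.8464
V_st = 99.8618
V_srs = s²/n = 12358.7/76 = 162.614
Relative efficiency = V_srs / V_st = 162.614/99.8618 = 1.6284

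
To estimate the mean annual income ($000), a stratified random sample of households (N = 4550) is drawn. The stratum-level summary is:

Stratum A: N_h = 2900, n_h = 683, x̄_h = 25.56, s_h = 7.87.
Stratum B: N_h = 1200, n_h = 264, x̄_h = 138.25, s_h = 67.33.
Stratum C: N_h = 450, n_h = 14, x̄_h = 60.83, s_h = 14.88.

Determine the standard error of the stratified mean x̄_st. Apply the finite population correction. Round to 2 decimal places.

V̂(x̄_st) = Σ W_h² (1 − n_h/N_h) s_h²/n_h, with W_h = N_h/N and N = 4550:
  stratum A: (2900/4550)²·(1 − 683/2900)·7.87²/683 = 0.0281624
  stratum B: (1200/4550)²·(1 − 264/1200)·67.33²/264 = 0.931639
  stratum C: (450/4550)²·(1 − 14/450)·14.88²/14 = 0.149884
V̂(x̄_st) = 1.10968
SE(x̄_st) = √1.10968 = 1.05342

SE(x̄_st) ≈ 1.05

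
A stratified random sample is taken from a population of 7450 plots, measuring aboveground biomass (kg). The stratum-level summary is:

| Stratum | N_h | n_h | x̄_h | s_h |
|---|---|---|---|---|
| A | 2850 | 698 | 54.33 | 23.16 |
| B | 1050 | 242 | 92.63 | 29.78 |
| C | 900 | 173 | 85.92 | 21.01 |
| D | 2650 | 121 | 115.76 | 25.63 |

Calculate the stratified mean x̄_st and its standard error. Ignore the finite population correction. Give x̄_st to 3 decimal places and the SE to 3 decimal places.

x̄_st = Σ W_h x̄_h = (2850·54.33 + 1050·92.63 + 900·85.92 + 2650·115.76)/7450 = 85.39517
V̂(x̄_st) = Σ W_h² s_h²/n_h, with W_h = N_h/N and N = 7450:
  stratum A: (2850/7450)²·23.16²/698 = 0.11246
  stratum B: (1050/7450)²·29.78²/242 = 0.0727948
  stratum C: (900/7450)²·21.01²/173 = 0.0372373
  stratum D: (2650/7450)²·25.63²/121 = 0.686896
V̂(x̄_st) = 0.909388
SE(x̄_st) = √0.909388 = 0.953619

x̄_st ≈ 85.395, SE ≈ 0.954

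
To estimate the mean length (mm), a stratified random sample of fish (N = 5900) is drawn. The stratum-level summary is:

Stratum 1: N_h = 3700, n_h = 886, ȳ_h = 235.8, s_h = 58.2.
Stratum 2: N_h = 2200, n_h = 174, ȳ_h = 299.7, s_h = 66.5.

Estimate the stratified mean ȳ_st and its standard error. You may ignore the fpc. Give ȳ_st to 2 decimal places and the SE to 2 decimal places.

ȳ_st ≈ 259.63, SE ≈ 2.24

ȳ_st = Σ W_h ȳ_h = (3700·235.8 + 2200·299.7)/5900 = 259.62712
V̂(ȳ_st) = Σ W_h² s_h²/n_h, with W_h = N_h/N and N = 5900:
  stratum 1: (3700/5900)²·58.2²/886 = 1.50353
  stratum 2: (2200/5900)²·66.5²/174 = 3.53375
V̂(ȳ_st) = 5.03727
SE(ȳ_st) = √5.03727 = 2.24439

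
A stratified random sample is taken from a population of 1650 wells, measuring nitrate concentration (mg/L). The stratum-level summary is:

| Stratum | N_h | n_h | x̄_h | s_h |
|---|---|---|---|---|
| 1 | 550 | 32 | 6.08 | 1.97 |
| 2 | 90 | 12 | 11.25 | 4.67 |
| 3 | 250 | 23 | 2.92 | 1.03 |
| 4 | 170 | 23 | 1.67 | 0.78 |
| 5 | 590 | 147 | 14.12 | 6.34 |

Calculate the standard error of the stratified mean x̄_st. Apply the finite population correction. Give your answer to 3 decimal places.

V̂(x̄_st) = Σ W_h² (1 − n_h/N_h) s_h²/n_h, with W_h = N_h/N and N = 1650:
  stratum 1: (550/1650)²·(1 − 32/550)·1.97²/32 = 0.0126913
  stratum 2: (90/1650)²·(1 − 12/90)·4.67²/12 = 0.00468621
  stratum 3: (250/1650)²·(1 − 23/250)·1.03²/23 = 0.00096149
  stratum 4: (170/1650)²·(1 − 23/170)·0.78²/23 = 0.000242806
  stratum 5: (590/1650)²·(1 − 147/590)·6.34²/147 = 0.0262512
V̂(x̄_st) = 0.044833
SE(x̄_st) = √0.044833 = 0.211738

SE(x̄_st) ≈ 0.212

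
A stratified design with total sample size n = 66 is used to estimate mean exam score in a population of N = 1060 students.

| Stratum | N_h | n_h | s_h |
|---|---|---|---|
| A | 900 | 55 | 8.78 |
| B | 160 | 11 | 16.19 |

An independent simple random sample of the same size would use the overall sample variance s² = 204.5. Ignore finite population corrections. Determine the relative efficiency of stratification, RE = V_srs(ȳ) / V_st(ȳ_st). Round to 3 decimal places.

V̂(ȳ_st) = Σ W_h² s_h²/n_h, with W_h = N_h/N and N = 1060:
  stratum A: (900/1060)²·8.78²/55 = 1.01041
  stratum B: (160/1060)²·16.19²/11 = 0.542912
V_st = 1.55333
V_srs = s²/n = 204.5/66 = 3.09848
Relative efficiency = V_srs / V_st = 3.09848/1.55333 = 1.9947

RE ≈ 1.995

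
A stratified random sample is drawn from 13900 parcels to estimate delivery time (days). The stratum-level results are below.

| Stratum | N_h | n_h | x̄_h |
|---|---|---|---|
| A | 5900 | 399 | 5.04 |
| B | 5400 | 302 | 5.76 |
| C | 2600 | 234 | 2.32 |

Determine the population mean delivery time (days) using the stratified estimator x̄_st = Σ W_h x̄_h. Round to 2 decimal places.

x̄_st ≈ 4.81

N = Σ N_h = 13900. Stratum weights W_h = N_h/N.
x̄_st = (5900·5.04 + 5400·5.76 + 2600·2.32) / 13900 = 4.8109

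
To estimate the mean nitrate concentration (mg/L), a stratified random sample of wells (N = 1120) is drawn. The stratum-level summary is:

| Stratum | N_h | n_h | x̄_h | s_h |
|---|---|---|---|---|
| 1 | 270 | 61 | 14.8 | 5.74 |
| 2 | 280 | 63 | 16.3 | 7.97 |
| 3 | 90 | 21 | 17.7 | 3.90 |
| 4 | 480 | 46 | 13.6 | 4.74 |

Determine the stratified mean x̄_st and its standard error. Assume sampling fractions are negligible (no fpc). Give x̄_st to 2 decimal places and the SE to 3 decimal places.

x̄_st = Σ W_h x̄_h = (270·14.8 + 280·16.3 + 90·17.7 + 480·13.6)/1120 = 14.89375
V̂(x̄_st) = Σ W_h² s_h²/n_h, with W_h = N_h/N and N = 1120:
  stratum 1: (270/1120)²·5.74²/61 = 0.0313896
  stratum 2: (280/1120)²·7.97²/63 = 0.0630168
  stratum 3: (90/1120)²·3.90²/21 = 0.00467691
  stratum 4: (480/1120)²·4.74²/46 = 0.0897109
V̂(x̄_st) = 0.188794
SE(x̄_st) = √0.188794 = 0.434505

x̄_st ≈ 14.89, SE ≈ 0.435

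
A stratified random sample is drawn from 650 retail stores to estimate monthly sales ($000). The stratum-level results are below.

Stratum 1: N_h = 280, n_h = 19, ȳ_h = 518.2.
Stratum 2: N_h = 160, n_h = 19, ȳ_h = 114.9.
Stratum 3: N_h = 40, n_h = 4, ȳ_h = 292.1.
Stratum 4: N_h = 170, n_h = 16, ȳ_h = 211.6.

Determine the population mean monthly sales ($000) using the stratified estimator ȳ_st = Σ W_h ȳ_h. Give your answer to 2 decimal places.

N = Σ N_h = 650. Stratum weights W_h = N_h/N.
ȳ_st = (280·518.2 + 160·114.9 + 40·292.1 + 170·211.6) / 650 = 324.8246

ȳ_st ≈ 324.82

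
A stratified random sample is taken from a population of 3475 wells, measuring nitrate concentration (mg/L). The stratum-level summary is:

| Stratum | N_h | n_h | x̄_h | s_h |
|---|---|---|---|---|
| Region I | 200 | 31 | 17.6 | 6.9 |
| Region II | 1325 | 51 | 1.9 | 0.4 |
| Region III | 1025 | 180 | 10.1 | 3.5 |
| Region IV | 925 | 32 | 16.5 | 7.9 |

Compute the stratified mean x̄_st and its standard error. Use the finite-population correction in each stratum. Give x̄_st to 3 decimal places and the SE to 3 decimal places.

x̄_st ≈ 9.109, SE ≈ 0.378

x̄_st = Σ W_h x̄_h = (200·17.6 + 1325·1.9 + 1025·10.1 + 925·16.5)/3475 = 9.10863
V̂(x̄_st) = Σ W_h² (1 − n_h/N_h) s_h²/n_h, with W_h = N_h/N and N = 3475:
  stratum Region I: (200/3475)²·(1 − 31/200)·6.9²/31 = 0.00429876
  stratum Region II: (1325/3475)²·(1 − 51/1325)·0.4²/51 = 0.000438556
  stratum Region III: (1025/3475)²·(1 − 180/1025)·3.5²/180 = 0.00488129
  stratum Region IV: (925/3475)²·(1 − 32/925)·7.9²/32 = 0.13341
V̂(x̄_st) = 0.143028
SE(x̄_st) = √0.143028 = 0.378191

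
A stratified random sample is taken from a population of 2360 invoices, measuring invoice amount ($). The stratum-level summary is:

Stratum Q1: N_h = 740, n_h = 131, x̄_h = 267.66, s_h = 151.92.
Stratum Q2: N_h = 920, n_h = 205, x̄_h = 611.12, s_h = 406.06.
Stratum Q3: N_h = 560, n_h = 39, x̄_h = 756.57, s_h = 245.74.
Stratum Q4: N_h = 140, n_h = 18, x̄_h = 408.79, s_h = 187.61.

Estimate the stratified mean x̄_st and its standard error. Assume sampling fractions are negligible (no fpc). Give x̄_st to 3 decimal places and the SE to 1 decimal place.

x̄_st ≈ 525.936, SE ≈ 15.3

x̄_st = Σ W_h x̄_h = (740·267.66 + 920·611.12 + 560·756.57 + 140·408.79)/2360 = 525.93585
V̂(x̄_st) = Σ W_h² s_h²/n_h, with W_h = N_h/N and N = 2360:
  stratum Q1: (740/2360)²·151.92²/131 = 17.322
  stratum Q2: (920/2360)²·406.06²/205 = 122.23
  stratum Q3: (560/2360)²·245.74²/39 = 87.1845
  stratum Q4: (140/2360)²·187.61²/18 = 6.88132
V̂(x̄_st) = 233.618
SE(x̄_st) = √233.618 = 15.2846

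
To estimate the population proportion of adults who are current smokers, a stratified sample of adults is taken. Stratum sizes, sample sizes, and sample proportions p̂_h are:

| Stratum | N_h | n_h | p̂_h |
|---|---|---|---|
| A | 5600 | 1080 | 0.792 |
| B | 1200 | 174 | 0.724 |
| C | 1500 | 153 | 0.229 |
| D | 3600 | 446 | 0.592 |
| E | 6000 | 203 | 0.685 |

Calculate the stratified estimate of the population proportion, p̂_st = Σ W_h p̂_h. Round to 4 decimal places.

p̂_st ≈ 0.6642

N = 17900; stratum weights W_h = N_h/N.
p̂_st = Σ W_h p̂_h = (5600·0.792 + 1200·0.724 + 1500·0.229 + 3600·0.592 + 6000·0.685)/17900 = 0.66417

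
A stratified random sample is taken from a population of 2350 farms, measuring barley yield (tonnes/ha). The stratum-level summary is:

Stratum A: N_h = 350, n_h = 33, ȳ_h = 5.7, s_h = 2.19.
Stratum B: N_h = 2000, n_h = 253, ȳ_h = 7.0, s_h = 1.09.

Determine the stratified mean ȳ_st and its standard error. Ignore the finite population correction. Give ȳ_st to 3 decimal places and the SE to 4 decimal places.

ȳ_st ≈ 6.806, SE ≈ 0.0814

ȳ_st = Σ W_h ȳ_h = (350·5.7 + 2000·7.0)/2350 = 6.80638
V̂(ȳ_st) = Σ W_h² s_h²/n_h, with W_h = N_h/N and N = 2350:
  stratum A: (350/2350)²·2.19²/33 = 0.00322385
  stratum B: (2000/2350)²·1.09²/253 = 0.00340139
V̂(ȳ_st) = 0.00662524
SE(ȳ_st) = √0.00662524 = 0.0813956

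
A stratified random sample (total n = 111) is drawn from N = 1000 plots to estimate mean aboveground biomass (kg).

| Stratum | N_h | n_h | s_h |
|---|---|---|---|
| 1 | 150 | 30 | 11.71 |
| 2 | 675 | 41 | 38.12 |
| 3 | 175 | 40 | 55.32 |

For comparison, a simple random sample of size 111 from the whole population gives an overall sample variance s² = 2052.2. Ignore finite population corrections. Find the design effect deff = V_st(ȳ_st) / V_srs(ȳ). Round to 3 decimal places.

deff ≈ 1.006

V̂(ȳ_st) = Σ W_h² s_h²/n_h, with W_h = N_h/N and N = 1000:
  stratum 1: (150/1000)²·11.71²/30 = 0.102843
  stratum 2: (675/1000)²·38.12²/41 = 16.1484
  stratum 3: (175/1000)²·55.32²/40 = 2.34304
V_st = 18.5943
V_srs = s²/n = 2052.2/111 = 18.4883
deff = V_st / V_srs = 18.5943/18.4883 = 1.0057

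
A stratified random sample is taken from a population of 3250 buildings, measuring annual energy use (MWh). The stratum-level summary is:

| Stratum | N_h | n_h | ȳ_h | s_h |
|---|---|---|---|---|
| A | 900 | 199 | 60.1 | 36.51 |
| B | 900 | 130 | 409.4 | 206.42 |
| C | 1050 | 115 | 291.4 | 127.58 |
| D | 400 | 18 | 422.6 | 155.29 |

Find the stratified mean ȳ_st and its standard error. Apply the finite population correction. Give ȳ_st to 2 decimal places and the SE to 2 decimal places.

ȳ_st = Σ W_h ȳ_h = (900·60.1 + 900·409.4 + 1050·291.4 + 400·422.6)/3250 = 276.17231
V̂(ȳ_st) = Σ W_h² (1 − n_h/N_h) s_h²/n_h, with W_h = N_h/N and N = 3250:
  stratum A: (900/3250)²·(1 − 199/900)·36.51²/199 = 0.400096
  stratum B: (900/3250)²·(1 − 130/900)·206.42²/130 = 21.5044
  stratum C: (1050/3250)²·(1 − 115/1050)·127.58²/115 = 13.1553
  stratum D: (400/3250)²·(1 − 18/400)·155.29²/18 = 19.3808
V̂(ȳ_st) = 54.4406
SE(ȳ_st) = √54.4406 = 7.37838

ȳ_st ≈ 276.17, SE ≈ 7.38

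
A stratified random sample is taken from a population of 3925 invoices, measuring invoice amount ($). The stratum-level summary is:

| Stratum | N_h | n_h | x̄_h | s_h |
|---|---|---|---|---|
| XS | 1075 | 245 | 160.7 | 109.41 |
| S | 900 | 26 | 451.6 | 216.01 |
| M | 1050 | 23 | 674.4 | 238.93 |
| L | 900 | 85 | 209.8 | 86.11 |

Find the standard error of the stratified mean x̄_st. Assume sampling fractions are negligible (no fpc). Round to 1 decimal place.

V̂(x̄_st) = Σ W_h² s_h²/n_h, with W_h = N_h/N and N = 3925:
  stratum XS: (1075/3925)²·109.41²/245 = 3.6651
  stratum S: (900/3925)²·216.01²/26 = 94.3583
  stratum M: (1050/3925)²·238.93²/23 = 177.629
  stratum L: (900/3925)²·86.11²/85 = 4.58663
V̂(x̄_st) = 280.239
SE(x̄_st) = √280.239 = 16.7403

SE(x̄_st) ≈ 16.7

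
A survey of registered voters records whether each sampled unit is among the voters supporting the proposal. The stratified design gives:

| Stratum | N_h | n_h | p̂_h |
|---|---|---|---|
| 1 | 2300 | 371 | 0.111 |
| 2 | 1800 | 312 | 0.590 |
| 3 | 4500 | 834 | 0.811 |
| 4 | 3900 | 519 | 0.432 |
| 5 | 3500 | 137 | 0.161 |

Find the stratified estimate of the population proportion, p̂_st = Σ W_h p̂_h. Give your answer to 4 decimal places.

N = 16000; stratum weights W_h = N_h/N.
p̂_st = Σ W_h p̂_h = (2300·0.111 + 1800·0.590 + 4500·0.811 + 3900·0.432 + 3500·0.161)/16000 = 0.45094

p̂_st ≈ 0.4509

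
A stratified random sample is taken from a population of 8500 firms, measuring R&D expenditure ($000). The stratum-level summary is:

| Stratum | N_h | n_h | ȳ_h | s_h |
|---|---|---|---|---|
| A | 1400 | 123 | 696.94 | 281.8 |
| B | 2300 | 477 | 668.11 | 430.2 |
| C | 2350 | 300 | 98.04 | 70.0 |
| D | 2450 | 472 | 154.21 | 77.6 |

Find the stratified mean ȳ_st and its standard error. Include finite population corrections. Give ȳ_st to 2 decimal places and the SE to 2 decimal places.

ȳ_st = Σ W_h ȳ_h = (1400·696.94 + 2300·668.11 + 2350·98.04 + 2450·154.21)/8500 = 367.12676
V̂(ȳ_st) = Σ W_h² (1 − n_h/N_h) s_h²/n_h, with W_h = N_h/N and N = 8500:
  stratum A: (1400/8500)²·(1 − 123/1400)·281.8²/123 = 15.9756
  stratum B: (2300/8500)²·(1 − 477/2300)·430.2²/477 = 22.5164
  stratum C: (2350/8500)²·(1 − 300/2350)·70.0²/300 = 1.08908
  stratum D: (2450/8500)²·(1 − 472/2450)·77.6²/472 = 0.855728
V̂(ȳ_st) = 40.4368
SE(ȳ_st) = √40.4368 = 6.359

ȳ_st ≈ 367.13, SE ≈ 6.36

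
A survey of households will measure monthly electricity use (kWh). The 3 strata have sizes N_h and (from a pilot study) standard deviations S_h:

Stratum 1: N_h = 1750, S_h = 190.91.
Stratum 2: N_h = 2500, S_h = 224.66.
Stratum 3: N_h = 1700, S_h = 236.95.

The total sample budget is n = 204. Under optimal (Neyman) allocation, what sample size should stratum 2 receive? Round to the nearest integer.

88

Neyman allocation: n_h = n · N_h S_h / Σ N_i S_i, with n = 204.
  stratum 1: N_h·S_h = 1750·190.91 = 334092.50
  stratum 2: N_h·S_h = 2500·224.66 = 561650.00
  stratum 3: N_h·S_h = 1700·236.95 = 402815.00
Σ N_h S_h = 1298557.50
n for stratum 2 = 204·561650.00/1298557.50 = 88.234 → 88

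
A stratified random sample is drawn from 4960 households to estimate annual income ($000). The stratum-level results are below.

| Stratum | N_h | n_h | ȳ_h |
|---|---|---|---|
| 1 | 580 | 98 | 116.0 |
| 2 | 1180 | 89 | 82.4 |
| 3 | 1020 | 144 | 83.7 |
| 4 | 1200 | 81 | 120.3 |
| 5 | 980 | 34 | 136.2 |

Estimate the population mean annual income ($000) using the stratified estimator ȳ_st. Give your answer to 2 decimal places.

N = Σ N_h = 4960. Stratum weights W_h = N_h/N.
ȳ_st = (580·116.0 + 1180·82.4 + 1020·83.7 + 1200·120.3 + 980·136.2) / 4960 = 106.3956

ȳ_st ≈ 106.40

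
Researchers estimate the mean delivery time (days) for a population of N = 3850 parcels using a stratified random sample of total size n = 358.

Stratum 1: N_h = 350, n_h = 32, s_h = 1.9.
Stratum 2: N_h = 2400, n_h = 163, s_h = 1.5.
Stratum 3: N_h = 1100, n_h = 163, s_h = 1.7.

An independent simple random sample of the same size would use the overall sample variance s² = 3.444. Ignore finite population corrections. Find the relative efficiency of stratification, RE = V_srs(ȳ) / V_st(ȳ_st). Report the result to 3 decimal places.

RE ≈ 1.242

V̂(ȳ_st) = Σ W_h² s_h²/n_h, with W_h = N_h/N and N = 3850:
  stratum 1: (350/3850)²·1.9²/32 = 0.000932335
  stratum 2: (2400/3850)²·1.5²/163 = 0.00536409
  stratum 3: (1100/3850)²·1.7²/163 = 0.00144735
V_st = 0.00774378
V_srs = s²/n = 3.444/358 = 0.00962011
Relative efficiency = V_srs / V_st = 0.00962011/0.00774378 = 1.2423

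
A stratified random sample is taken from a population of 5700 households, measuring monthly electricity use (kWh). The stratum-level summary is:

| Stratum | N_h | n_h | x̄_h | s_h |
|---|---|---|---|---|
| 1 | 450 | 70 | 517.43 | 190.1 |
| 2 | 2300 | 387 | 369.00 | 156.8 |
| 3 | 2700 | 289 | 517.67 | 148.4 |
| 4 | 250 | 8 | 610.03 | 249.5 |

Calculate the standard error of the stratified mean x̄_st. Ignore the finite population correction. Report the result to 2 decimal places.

V̂(x̄_st) = Σ W_h² s_h²/n_h, with W_h = N_h/N and N = 5700:
  stratum 1: (450/5700)²·190.1²/70 = 3.21767
  stratum 2: (2300/5700)²·156.8²/387 = 10.344
  stratum 3: (2700/5700)²·148.4²/289 = 17.0981
  stratum 4: (250/5700)²·249.5²/8 = 14.9686
V̂(x̄_st) = 45.6283
SE(x̄_st) = √45.6283 = 6.75488

SE(x̄_st) ≈ 6.75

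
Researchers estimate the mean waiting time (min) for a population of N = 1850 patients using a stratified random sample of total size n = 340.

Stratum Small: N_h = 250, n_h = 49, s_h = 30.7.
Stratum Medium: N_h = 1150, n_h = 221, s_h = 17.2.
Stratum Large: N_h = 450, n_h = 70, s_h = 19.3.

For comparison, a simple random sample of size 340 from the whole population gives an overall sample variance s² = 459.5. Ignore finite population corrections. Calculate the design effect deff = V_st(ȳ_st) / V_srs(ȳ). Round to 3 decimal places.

V̂(ȳ_st) = Σ W_h² s_h²/n_h, with W_h = N_h/N and N = 1850:
  stratum Small: (250/1850)²·30.7²/49 = 0.351251
  stratum Medium: (1150/1850)²·17.2²/221 = 0.517269
  stratum Large: (450/1850)²·19.3²/70 = 0.314846
V_st = 1.18337
V_srs = s²/n = 459.5/340 = 1.35147
deff = V_st / V_srs = 1.18337/1.35147 = 0.8756

deff ≈ 0.876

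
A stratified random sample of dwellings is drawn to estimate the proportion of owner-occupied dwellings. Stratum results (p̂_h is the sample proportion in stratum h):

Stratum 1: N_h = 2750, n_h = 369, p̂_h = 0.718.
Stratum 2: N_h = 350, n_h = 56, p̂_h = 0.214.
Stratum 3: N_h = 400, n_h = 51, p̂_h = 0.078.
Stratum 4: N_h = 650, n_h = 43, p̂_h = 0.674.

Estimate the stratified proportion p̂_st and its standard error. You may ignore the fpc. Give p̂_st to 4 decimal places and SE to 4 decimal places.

N = 4150; stratum weights W_h = N_h/N.
p̂_st = Σ W_h p̂_h = (2750·0.718 + 350·0.214 + 400·0.078 + 650·0.674)/4150 = 0.60692
V̂(p̂_st) = Σ W_h² p̂_h(1−p̂_h)/(n_h−1):
  stratum 1: (2750/4150)²·0.718·0.282/368 = 0.000241599
  stratum 2: (350/4150)²·0.214·0.786/55 = 2.17527e-05
  stratum 3: (400/4150)²·0.078·0.922/50 = 1.33622e-05
  stratum 4: (650/4150)²·0.674·0.326/42 = 0.000128339
V̂(p̂_st) = 0.000405053; SE = √V̂ = 0.0201259

p̂_st ≈ 0.6069, SE ≈ 0.0201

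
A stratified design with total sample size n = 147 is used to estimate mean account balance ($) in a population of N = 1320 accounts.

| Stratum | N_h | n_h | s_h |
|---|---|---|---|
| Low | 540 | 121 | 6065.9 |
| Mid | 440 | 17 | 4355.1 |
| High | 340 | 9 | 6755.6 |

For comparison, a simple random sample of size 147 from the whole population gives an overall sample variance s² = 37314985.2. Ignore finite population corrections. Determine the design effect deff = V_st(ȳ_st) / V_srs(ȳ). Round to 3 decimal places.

V̂(ȳ_st) = Σ W_h² s_h²/n_h, with W_h = N_h/N and N = 1320:
  stratum Low: (540/1320)²·6065.9²/121 = 50891.4
  stratum Mid: (440/1320)²·4355.1²/17 = 123967
  stratum High: (340/1320)²·6755.6²/9 = 336430
V_st = 511289
V_srs = s²/n = 37314985.2/147 = 253843
deff = V_st / V_srs = 511289/253843 = 2.0142

deff ≈ 2.014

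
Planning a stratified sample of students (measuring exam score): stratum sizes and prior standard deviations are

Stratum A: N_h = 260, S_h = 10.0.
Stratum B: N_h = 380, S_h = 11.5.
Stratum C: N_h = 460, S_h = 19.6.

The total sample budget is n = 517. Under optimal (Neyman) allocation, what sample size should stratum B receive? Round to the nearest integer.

141

Neyman allocation: n_h = n · N_h S_h / Σ N_i S_i, with n = 517.
  stratum A: N_h·S_h = 260·10.0 = 2600.00
  stratum B: N_h·S_h = 380·11.5 = 4370.00
  stratum C: N_h·S_h = 460·19.6 = 9016.00
Σ N_h S_h = 15986.00
n for stratum B = 517·4370.00/15986.00 = 141.329 → 141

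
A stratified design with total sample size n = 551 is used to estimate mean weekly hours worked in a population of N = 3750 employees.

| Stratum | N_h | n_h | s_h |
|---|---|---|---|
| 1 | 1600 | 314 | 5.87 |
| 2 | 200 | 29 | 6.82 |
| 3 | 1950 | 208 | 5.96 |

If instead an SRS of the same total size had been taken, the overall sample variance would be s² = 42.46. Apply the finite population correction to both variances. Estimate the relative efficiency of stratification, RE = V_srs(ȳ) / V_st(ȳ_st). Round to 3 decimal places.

V̂(ȳ_st) = Σ W_h² (1 − n_h/N_h) s_h²/n_h, with W_h = N_h/N and N = 3750:
  stratum 1: (1600/3750)²·(1 − 314/1600)·5.87²/314 = 0.0160563
  stratum 2: (200/3750)²·(1 − 29/200)·6.82²/29 = 0.00390063
  stratum 3: (1950/3750)²·(1 − 208/1950)·5.96²/208 = 0.0412524
V_st = 0.0612093
V_srs = (1 − 551/3750)·42.46/551 = 0.0657372
Relative efficiency = V_srs / V_st = 0.0657372/0.0612093 = 1.0740

RE ≈ 1.074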